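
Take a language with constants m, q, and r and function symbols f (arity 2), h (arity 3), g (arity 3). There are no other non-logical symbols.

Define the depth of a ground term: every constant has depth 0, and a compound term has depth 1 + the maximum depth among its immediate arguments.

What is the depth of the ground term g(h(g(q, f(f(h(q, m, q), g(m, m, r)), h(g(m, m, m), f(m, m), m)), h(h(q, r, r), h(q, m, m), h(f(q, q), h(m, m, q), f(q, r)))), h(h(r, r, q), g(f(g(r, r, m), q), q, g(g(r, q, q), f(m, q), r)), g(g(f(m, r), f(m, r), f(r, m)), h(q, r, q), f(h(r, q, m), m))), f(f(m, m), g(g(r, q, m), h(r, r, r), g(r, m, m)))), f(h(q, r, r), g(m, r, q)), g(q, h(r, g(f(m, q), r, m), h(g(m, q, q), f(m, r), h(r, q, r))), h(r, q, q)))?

6

depth(h(q, m, q)) = 1 + max(0, 0, 0) = 1
depth(g(m, m, r)) = 1 + max(0, 0, 0) = 1
depth(f(h(q, m, q), g(m, m, r))) = 1 + max(1, 1) = 2
depth(g(m, m, m)) = 1 + max(0, 0, 0) = 1
depth(f(m, m)) = 1 + max(0, 0) = 1
depth(h(g(m, m, m), f(m, m), m)) = 1 + max(1, 1, 0) = 2
depth(f(f(h(q, m, q), g(m, m, r)), h(g(m, m, m), f(m, m), m))) = 1 + max(2, 2) = 3
depth(h(q, r, r)) = 1 + max(0, 0, 0) = 1
depth(h(q, m, m)) = 1 + max(0, 0, 0) = 1
depth(f(q, q)) = 1 + max(0, 0) = 1
depth(h(m, m, q)) = 1 + max(0, 0, 0) = 1
depth(f(q, r)) = 1 + max(0, 0) = 1
depth(h(f(q, q), h(m, m, q), f(q, r))) = 1 + max(1, 1, 1) = 2
depth(h(h(q, r, r), h(q, m, m), h(f(q, q), h(m, m, q), f(q, r)))) = 1 + max(1, 1, 2) = 3
depth(g(q, f(f(h(q, m, q), g(m, m, r)), h(g(m, m, m), f(m, m), m)), h(h(q, r, r), h(q, m, m), h(f(q, q), h(m, m, q), f(q, r))))) = 1 + max(0, 3, 3) = 4
depth(h(r, r, q)) = 1 + max(0, 0, 0) = 1
depth(g(r, r, m)) = 1 + max(0, 0, 0) = 1
depth(f(g(r, r, m), q)) = 1 + max(1, 0) = 2
depth(g(r, q, q)) = 1 + max(0, 0, 0) = 1
depth(f(m, q)) = 1 + max(0, 0) = 1
depth(g(g(r, q, q), f(m, q), r)) = 1 + max(1, 1, 0) = 2
depth(g(f(g(r, r, m), q), q, g(g(r, q, q), f(m, q), r))) = 1 + max(2, 0, 2) = 3
depth(f(m, r)) = 1 + max(0, 0) = 1
depth(f(r, m)) = 1 + max(0, 0) = 1
depth(g(f(m, r), f(m, r), f(r, m))) = 1 + max(1, 1, 1) = 2
depth(h(q, r, q)) = 1 + max(0, 0, 0) = 1
depth(h(r, q, m)) = 1 + max(0, 0, 0) = 1
depth(f(h(r, q, m), m)) = 1 + max(1, 0) = 2
depth(g(g(f(m, r), f(m, r), f(r, m)), h(q, r, q), f(h(r, q, m), m))) = 1 + max(2, 1, 2) = 3
depth(h(h(r, r, q), g(f(g(r, r, m), q), q, g(g(r, q, q), f(m, q), r)), g(g(f(m, r), f(m, r), f(r, m)), h(q, r, q), f(h(r, q, m), m)))) = 1 + max(1, 3, 3) = 4
depth(g(r, q, m)) = 1 + max(0, 0, 0) = 1
depth(h(r, r, r)) = 1 + max(0, 0, 0) = 1
depth(g(r, m, m)) = 1 + max(0, 0, 0) = 1
depth(g(g(r, q, m), h(r, r, r), g(r, m, m))) = 1 + max(1, 1, 1) = 2
depth(f(f(m, m), g(g(r, q, m), h(r, r, r), g(r, m, m)))) = 1 + max(1, 2) = 3
depth(h(g(q, f(f(h(q, m, q), g(m, m, r)), h(g(m, m, m), f(m, m), m)), h(h(q, r, r), h(q, m, m), h(f(q, q), h(m, m, q), f(q, r)))), h(h(r, r, q), g(f(g(r, r, m), q), q, g(g(r, q, q), f(m, q), r)), g(g(f(m, r), f(m, r), f(r, m)), h(q, r, q), f(h(r, q, m), m))), f(f(m, m), g(g(r, q, m), h(r, r, r), g(r, m, m))))) = 1 + max(4, 4, 3) = 5
depth(g(m, r, q)) = 1 + max(0, 0, 0) = 1
depth(f(h(q, r, r), g(m, r, q))) = 1 + max(1, 1) = 2
depth(g(f(m, q), r, m)) = 1 + max(1, 0, 0) = 2
depth(g(m, q, q)) = 1 + max(0, 0, 0) = 1
depth(h(r, q, r)) = 1 + max(0, 0, 0) = 1
depth(h(g(m, q, q), f(m, r), h(r, q, r))) = 1 + max(1, 1, 1) = 2
depth(h(r, g(f(m, q), r, m), h(g(m, q, q), f(m, r), h(r, q, r)))) = 1 + max(0, 2, 2) = 3
depth(h(r, q, q)) = 1 + max(0, 0, 0) = 1
depth(g(q, h(r, g(f(m, q), r, m), h(g(m, q, q), f(m, r), h(r, q, r))), h(r, q, q))) = 1 + max(0, 3, 1) = 4
depth(g(h(g(q, f(f(h(q, m, q), g(m, m, r)), h(g(m, m, m), f(m, m), m)), h(h(q, r, r), h(q, m, m), h(f(q, q), h(m, m, q), f(q, r)))), h(h(r, r, q), g(f(g(r, r, m), q), q, g(g(r, q, q), f(m, q), r)), g(g(f(m, r), f(m, r), f(r, m)), h(q, r, q), f(h(r, q, m), m))), f(f(m, m), g(g(r, q, m), h(r, r, r), g(r, m, m)))), f(h(q, r, r), g(m, r, q)), g(q, h(r, g(f(m, q), r, m), h(g(m, q, q), f(m, r), h(r, q, r))), h(r, q, q)))) = 1 + max(5, 2, 4) = 6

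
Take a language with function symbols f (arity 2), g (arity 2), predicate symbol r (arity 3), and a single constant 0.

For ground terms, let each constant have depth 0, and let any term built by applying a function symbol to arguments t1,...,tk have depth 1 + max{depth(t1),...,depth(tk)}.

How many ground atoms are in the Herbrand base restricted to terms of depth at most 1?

First count ground terms of depth ≤ 1.
Let N_k = |{terms of depth ≤ k}|. Then N_0 = 1 and N_k = 1 + N_{k-1}^2 + N_{k-1}^2 for k ≥ 1 (one summand per function symbol, arity giving the exponent).
N_0 = 1
N_1 = 1 + 1^2 + 1^2 = 3
So |H| = 3.
A ground atom is a predicate applied to a tuple of terms from H, so the count is the sum over predicates of |H|^arity:
  r: 3^3 = 27
Total ground atoms: 27.

27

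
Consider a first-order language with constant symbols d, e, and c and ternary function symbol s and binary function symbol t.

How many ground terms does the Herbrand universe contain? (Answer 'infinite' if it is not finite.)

infinite

The signature has at least one function symbol (s, arity 3) and at least one constant (d).
Iterating s gives infinitely many distinct ground terms: d, s(d, d, d), s(s(d, d, d), s(d, d, d), s(d, d, d)), ...
So the Herbrand universe is infinite.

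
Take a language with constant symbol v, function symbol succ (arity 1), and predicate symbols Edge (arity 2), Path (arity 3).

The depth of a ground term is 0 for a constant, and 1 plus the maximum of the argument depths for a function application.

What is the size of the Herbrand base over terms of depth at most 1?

First count ground terms of depth ≤ 1.
Let N_k count ground terms of depth at most k. Each non-constant term of depth ≤ k is some function symbol applied to depth-≤(k−1) arguments, giving N_k = 1 + N_{k-1}.
N_0 = 1
N_1 = 1 + 1 = 2
Explicitly: v, succ(v).
So |H| = 2.
A ground atom is a predicate applied to a tuple of terms from H, so the count is the sum over predicates of |H|^arity:
  Edge: 2^2 = 4;  Path: 2^3 = 8
Total ground atoms: 4 + 8 = 12.

12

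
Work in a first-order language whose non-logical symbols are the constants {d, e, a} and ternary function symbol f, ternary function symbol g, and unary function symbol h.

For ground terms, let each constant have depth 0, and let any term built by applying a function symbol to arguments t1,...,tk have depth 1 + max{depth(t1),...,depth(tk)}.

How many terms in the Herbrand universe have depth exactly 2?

432003

Write N_k for the number of ground terms of depth ≤ k. A term of depth ≤ k is either a constant or a function symbol applied to arguments of depth ≤ k−1, so N_k = 3 + N_{k-1}^3 + N_{k-1}^3 + N_{k-1}.
N_0 = 3
N_1 = 3 + 3^3 + 3^3 + 3 = 60
N_2 = 3 + 60^3 + 60^3 + 60 = 432063
Terms of depth exactly 2: N_2 − N_1 = 432063 − 60 = 432003.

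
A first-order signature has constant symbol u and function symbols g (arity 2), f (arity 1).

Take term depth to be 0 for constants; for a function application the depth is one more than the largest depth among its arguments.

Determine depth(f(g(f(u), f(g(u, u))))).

depth(f(u)) = 1 + depth(u) = 1 + 0 = 1
depth(g(u, u)) = 1 + max(0, 0) = 1
depth(f(g(u, u))) = 1 + depth(g(u, u)) = 1 + 1 = 2
depth(g(f(u), f(g(u, u)))) = 1 + max(1, 2) = 3
depth(f(g(f(u), f(g(u, u))))) = 1 + depth(g(f(u), f(g(u, u)))) = 1 + 3 = 4

4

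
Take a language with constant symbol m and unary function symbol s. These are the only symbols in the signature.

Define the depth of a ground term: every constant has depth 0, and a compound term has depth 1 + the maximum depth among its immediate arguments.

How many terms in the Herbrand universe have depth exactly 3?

1

Count level by level. With function symbols s/1, the terms of depth ≤ k are the 1 constant together with each function applied to depth-≤(k−1) tuples, so N_k = 1 + N_{k-1}.
N_0 = 1
N_1 = 1 + 1 = 2
N_2 = 1 + 2 = 3
N_3 = 1 + 3 = 4
Terms of depth exactly 3: N_3 − N_2 = 4 − 3 = 1.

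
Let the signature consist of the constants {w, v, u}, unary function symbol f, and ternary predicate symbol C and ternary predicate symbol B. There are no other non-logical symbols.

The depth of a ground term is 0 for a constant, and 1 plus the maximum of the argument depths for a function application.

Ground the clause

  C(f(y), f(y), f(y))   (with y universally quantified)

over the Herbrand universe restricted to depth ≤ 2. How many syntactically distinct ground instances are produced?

Ground terms of depth ≤ 2:
  If N_k denotes the number of depth-≤k ground terms, the 3 constants give N_0 = 3, and each function symbol of arity r contributes N_{k-1}^r new terms at level k: N_k = 3 + N_{k-1}.
  N_0 = 3
  N_1 = 3 + 3 = 6
  N_2 = 3 + 6 = 9
So there are 9 ground terms available for substitution.
The variable y ranges independently over the available ground terms, and distinct assignments produce distinct instances.
Number of ground instances = 9.

9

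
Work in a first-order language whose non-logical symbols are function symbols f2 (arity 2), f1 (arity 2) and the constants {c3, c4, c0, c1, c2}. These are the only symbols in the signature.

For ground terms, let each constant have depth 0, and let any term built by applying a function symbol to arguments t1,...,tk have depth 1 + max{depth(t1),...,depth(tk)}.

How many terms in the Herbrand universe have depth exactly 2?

6000

If N_k denotes the number of depth-≤k ground terms, the 5 constants give N_0 = 5, and each function symbol of arity r contributes N_{k-1}^r new terms at level k: N_k = 5 + N_{k-1}^2 + N_{k-1}^2.
N_0 = 5
N_1 = 5 + 5^2 + 5^2 = 55
N_2 = 5 + 55^2 + 55^2 = 6055
Terms of depth exactly 2: N_2 − N_1 = 6055 − 55 = 6000.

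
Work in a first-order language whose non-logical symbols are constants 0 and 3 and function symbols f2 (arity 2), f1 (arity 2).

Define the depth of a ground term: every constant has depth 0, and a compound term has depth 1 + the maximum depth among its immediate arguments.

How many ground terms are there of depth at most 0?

Let N_k count ground terms of depth at most k. Each non-constant term of depth ≤ k is some function symbol applied to depth-≤(k−1) arguments, giving N_k = 2 + N_{k-1}^2 + N_{k-1}^2.
N_0 = 2

2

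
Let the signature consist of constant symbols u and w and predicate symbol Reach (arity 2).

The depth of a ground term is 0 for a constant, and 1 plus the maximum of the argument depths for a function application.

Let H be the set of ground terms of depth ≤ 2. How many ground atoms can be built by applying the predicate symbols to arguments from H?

4

First count ground terms of depth ≤ 2.
With no function symbols every ground term is a constant, so there are exactly 2 ground terms at every depth bound.
N_0 = 2
N_1 = 2
N_2 = 2
So |H| = 2.
Ground atoms are formed by filling each argument slot of a predicate with a term from H, so an r-ary predicate gives |H|^r atoms:
  Reach: 2^2 = 4
Total ground atoms: 4.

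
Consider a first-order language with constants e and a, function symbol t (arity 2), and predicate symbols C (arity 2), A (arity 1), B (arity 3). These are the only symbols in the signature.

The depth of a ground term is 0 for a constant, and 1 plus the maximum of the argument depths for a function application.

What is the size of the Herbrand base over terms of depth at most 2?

First count ground terms of depth ≤ 2.
Count level by level. With function symbols t/2, the terms of depth ≤ k are the 2 constants together with each function applied to depth-≤(k−1) tuples, so N_k = 2 + N_{k-1}^2.
N_0 = 2
N_1 = 2 + 2^2 = 6
N_2 = 2 + 6^2 = 38
So |H| = 38.
Each predicate of arity r yields |H|^r ground atoms (one per choice of an r-tuple from H):
  C: 38^2 = 1444;  A: 38;  B: 38^3 = 54872
Total ground atoms: 1444 + 38 + 54872 = 56354.

56354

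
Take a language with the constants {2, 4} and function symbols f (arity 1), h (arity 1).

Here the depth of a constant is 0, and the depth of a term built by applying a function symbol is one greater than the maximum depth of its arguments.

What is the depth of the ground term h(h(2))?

depth(h(2)) = 1 + depth(2) = 1 + 0 = 1
depth(h(h(2))) = 1 + depth(h(2)) = 1 + 1 = 2

2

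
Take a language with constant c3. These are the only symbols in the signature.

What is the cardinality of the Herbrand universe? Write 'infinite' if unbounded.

1

There are no function symbols, so the only ground term is the single constant.
The Herbrand universe is {c3}, finite with 1 element.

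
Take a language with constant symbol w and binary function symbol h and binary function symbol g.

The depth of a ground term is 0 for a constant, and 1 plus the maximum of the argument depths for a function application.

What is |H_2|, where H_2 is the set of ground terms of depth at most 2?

19

Let N_k = |{terms of depth ≤ k}|. Then N_0 = 1 and N_k = 1 + N_{k-1}^2 + N_{k-1}^2 for k ≥ 1 (one summand per function symbol, arity giving the exponent).
N_0 = 1
N_1 = 1 + 1^2 + 1^2 = 3
N_2 = 1 + 3^2 + 3^2 = 19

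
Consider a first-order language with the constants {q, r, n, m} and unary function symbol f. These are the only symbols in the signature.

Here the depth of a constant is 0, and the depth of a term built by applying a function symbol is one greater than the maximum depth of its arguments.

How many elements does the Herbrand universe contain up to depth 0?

Let N_k = |{terms of depth ≤ k}|. Then N_0 = 4 and N_k = 4 + N_{k-1} for k ≥ 1 (one summand per function symbol, arity giving the exponent).
N_0 = 4
Explicitly: q, r, n, m.

4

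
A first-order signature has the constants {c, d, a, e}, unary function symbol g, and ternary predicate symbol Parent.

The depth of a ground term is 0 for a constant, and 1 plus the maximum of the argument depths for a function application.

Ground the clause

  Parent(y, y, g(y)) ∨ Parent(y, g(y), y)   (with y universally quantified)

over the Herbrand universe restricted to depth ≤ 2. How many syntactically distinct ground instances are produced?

12

Ground terms of depth ≤ 2:
  Let N_k count ground terms of depth at most k. Each non-constant term of depth ≤ k is some function symbol applied to depth-≤(k−1) arguments, giving N_k = 4 + N_{k-1}.
  N_0 = 4
  N_1 = 4 + 4 = 8
  N_2 = 4 + 8 = 12
So there are 12 ground terms available for substitution.
The clause has 1 distinct variable (y), which appears in the body. In the free term algebra distinct substitutions yield syntactically distinct ground instances.
Number of ground instances = 12.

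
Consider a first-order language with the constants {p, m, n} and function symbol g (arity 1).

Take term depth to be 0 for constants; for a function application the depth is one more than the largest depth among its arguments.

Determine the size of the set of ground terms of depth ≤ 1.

6

Count level by level. With function symbols g/1, the terms of depth ≤ k are the 3 constants together with each function applied to depth-≤(k−1) tuples, so N_k = 3 + N_{k-1}.
N_0 = 3
N_1 = 3 + 3 = 6
Explicitly: p, m, n, g(p), g(m), g(n).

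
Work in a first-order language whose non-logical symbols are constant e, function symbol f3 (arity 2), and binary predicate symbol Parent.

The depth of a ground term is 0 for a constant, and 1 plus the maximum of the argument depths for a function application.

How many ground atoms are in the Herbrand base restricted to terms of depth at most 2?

25

First count ground terms of depth ≤ 2.
Write N_k for the number of ground terms of depth ≤ k. A term of depth ≤ k is either a constant or a function symbol applied to arguments of depth ≤ k−1, so N_k = 1 + N_{k-1}^2.
N_0 = 1
N_1 = 1 + 1^2 = 2
N_2 = 1 + 2^2 = 5
So |H| = 5.
A ground atom is a predicate applied to a tuple of terms from H, so the count is the sum over predicates of |H|^arity:
  Parent: 5^2 = 25
Total ground atoms: 25.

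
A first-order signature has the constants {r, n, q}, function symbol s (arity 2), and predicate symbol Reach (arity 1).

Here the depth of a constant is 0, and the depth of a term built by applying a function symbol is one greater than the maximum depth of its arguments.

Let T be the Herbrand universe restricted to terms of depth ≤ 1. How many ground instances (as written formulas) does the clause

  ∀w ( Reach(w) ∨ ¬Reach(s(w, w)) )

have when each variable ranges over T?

Ground terms of depth ≤ 1:
  Let N_k count ground terms of depth at most k. Each non-constant term of depth ≤ k is some function symbol applied to depth-≤(k−1) arguments, giving N_k = 3 + N_{k-1}^2.
  N_0 = 3
  N_1 = 3 + 3^2 = 12
  Explicitly: r, n, q, s(r, r), s(r, n), s(r, q), s(n, r), s(n, n), s(n, q), s(q, r), s(q, n), s(q, q).
So there are 12 ground terms available for substitution.
The variable w ranges independently over the available ground terms, and distinct assignments produce distinct instances.
Number of ground instances = 12.

12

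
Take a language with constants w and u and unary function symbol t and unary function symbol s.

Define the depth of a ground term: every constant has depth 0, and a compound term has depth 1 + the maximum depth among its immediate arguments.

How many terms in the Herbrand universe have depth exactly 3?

Count level by level. With function symbols t/1, s/1, the terms of depth ≤ k are the 2 constants together with each function applied to depth-≤(k−1) tuples, so N_k = 2 + N_{k-1} + N_{k-1}.
N_0 = 2
N_1 = 2 + 2 + 2 = 6
N_2 = 2 + 6 + 6 = 14
N_3 = 2 + 14 + 14 = 30
Terms of depth exactly 3: N_3 − N_2 = 30 − 14 = 16.

16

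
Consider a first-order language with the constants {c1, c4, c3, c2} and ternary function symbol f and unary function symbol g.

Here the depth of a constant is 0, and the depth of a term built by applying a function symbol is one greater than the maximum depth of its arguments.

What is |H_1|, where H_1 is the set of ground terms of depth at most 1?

72

If N_k denotes the number of depth-≤k ground terms, the 4 constants give N_0 = 4, and each function symbol of arity r contributes N_{k-1}^r new terms at level k: N_k = 4 + N_{k-1}^3 + N_{k-1}.
N_0 = 4
N_1 = 4 + 4^3 + 4 = 72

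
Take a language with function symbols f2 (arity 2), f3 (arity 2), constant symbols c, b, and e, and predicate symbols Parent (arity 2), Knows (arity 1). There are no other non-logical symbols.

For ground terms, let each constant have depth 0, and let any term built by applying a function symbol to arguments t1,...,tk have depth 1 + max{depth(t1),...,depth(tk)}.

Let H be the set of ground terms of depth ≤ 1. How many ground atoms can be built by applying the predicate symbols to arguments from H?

First count ground terms of depth ≤ 1.
If N_k denotes the number of depth-≤k ground terms, the 3 constants give N_0 = 3, and each function symbol of arity r contributes N_{k-1}^r new terms at level k: N_k = 3 + N_{k-1}^2 + N_{k-1}^2.
N_0 = 3
N_1 = 3 + 3^2 + 3^2 = 21
So |H| = 21.
Each predicate of arity r yields |H|^r ground atoms (one per choice of an r-tuple from H):
  Parent: 21^2 = 441;  Knows: 21
Total ground atoms: 441 + 21 = 462.

462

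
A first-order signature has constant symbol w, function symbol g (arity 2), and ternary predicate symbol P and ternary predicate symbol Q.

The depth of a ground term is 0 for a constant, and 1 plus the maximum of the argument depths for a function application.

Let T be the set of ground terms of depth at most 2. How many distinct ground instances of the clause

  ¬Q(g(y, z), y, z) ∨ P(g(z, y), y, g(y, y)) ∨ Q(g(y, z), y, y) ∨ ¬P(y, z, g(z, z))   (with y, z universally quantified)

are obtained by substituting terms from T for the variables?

Ground terms of depth ≤ 2:
  Write N_k for the number of ground terms of depth ≤ k. A term of depth ≤ k is either a constant or a function symbol applied to arguments of depth ≤ k−1, so N_k = 1 + N_{k-1}^2.
  N_0 = 1
  N_1 = 1 + 1^2 = 2
  N_2 = 1 + 2^2 = 5
So there are 5 ground terms available for substitution.
Each of y, z ranges independently over the available ground terms, and distinct assignments produce distinct instances.
Number of ground instances = 5^2 = 25.

25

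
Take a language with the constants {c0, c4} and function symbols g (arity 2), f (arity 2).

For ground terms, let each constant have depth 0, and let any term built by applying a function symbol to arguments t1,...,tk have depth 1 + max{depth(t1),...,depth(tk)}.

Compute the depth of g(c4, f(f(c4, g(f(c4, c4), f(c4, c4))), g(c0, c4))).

5

depth(f(c4, c4)) = 1 + max(0, 0) = 1
depth(g(f(c4, c4), f(c4, c4))) = 1 + max(1, 1) = 2
depth(f(c4, g(f(c4, c4), f(c4, c4)))) = 1 + max(0, 2) = 3
depth(g(c0, c4)) = 1 + max(0, 0) = 1
depth(f(f(c4, g(f(c4, c4), f(c4, c4))), g(c0, c4))) = 1 + max(3, 1) = 4
depth(g(c4, f(f(c4, g(f(c4, c4), f(c4, c4))), g(c0, c4)))) = 1 + max(0, 4) = 5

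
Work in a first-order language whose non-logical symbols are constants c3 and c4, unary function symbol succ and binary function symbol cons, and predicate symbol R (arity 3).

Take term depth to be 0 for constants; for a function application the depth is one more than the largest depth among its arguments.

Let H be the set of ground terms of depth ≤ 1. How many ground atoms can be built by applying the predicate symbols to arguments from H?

512

First count ground terms of depth ≤ 1.
Let N_k count ground terms of depth at most k. Each non-constant term of depth ≤ k is some function symbol applied to depth-≤(k−1) arguments, giving N_k = 2 + N_{k-1} + N_{k-1}^2.
N_0 = 2
N_1 = 2 + 2 + 2^2 = 8
Explicitly: c3, c4, succ(c3), succ(c4), cons(c3, c3), cons(c3, c4), cons(c4, c3), cons(c4, c4).
So |H| = 8.
For each predicate symbol, the number of ground atoms is |H| raised to its arity; summing:
  R: 8^3 = 512
Total ground atoms: 512.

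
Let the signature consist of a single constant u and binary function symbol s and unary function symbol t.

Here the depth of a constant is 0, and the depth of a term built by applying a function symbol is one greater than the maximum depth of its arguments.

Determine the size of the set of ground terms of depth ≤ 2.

13

Let N_k = |{terms of depth ≤ k}|. Then N_0 = 1 and N_k = 1 + N_{k-1}^2 + N_{k-1} for k ≥ 1 (one summand per function symbol, arity giving the exponent).
N_0 = 1
N_1 = 1 + 1^2 + 1 = 3
N_2 = 1 + 3^2 + 3 = 13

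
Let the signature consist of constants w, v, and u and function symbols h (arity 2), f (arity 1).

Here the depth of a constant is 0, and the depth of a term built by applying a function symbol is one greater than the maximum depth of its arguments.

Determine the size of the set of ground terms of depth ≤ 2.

243

Write N_k for the number of ground terms of depth ≤ k. A term of depth ≤ k is either a constant or a function symbol applied to arguments of depth ≤ k−1, so N_k = 3 + N_{k-1}^2 + N_{k-1}.
N_0 = 3
N_1 = 3 + 3^2 + 3 = 15
N_2 = 3 + 15^2 + 15 = 243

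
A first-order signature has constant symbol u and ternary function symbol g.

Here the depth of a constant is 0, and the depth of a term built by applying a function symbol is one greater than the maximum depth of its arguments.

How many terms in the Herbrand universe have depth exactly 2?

7

Let N_k count ground terms of depth at most k. Each non-constant term of depth ≤ k is some function symbol applied to depth-≤(k−1) arguments, giving N_k = 1 + N_{k-1}^3.
N_0 = 1
N_1 = 1 + 1^3 = 2
N_2 = 1 + 2^3 = 9
Terms of depth exactly 2: N_2 − N_1 = 9 − 2 = 7.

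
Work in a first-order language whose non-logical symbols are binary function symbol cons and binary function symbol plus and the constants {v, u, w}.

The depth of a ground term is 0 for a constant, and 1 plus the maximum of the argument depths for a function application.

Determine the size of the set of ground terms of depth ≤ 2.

885

Write N_k for the number of ground terms of depth ≤ k. A term of depth ≤ k is either a constant or a function symbol applied to arguments of depth ≤ k−1, so N_k = 3 + N_{k-1}^2 + N_{k-1}^2.
N_0 = 3
N_1 = 3 + 3^2 + 3^2 = 21
N_2 = 3 + 21^2 + 21^2 = 885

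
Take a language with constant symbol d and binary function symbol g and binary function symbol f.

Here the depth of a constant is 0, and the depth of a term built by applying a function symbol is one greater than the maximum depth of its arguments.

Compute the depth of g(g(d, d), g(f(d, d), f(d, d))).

depth(g(d, d)) = 1 + max(0, 0) = 1
depth(f(d, d)) = 1 + max(0, 0) = 1
depth(g(f(d, d), f(d, d))) = 1 + max(1, 1) = 2
depth(g(g(d, d), g(f(d, d), f(d, d)))) = 1 + max(1, 2) = 3

3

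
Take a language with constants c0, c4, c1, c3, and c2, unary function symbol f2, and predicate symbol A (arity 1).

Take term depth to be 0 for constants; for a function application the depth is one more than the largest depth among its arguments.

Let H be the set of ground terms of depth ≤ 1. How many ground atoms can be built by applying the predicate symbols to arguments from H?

First count ground terms of depth ≤ 1.
Let N_k count ground terms of depth at most k. Each non-constant term of depth ≤ k is some function symbol applied to depth-≤(k−1) arguments, giving N_k = 5 + N_{k-1}.
N_0 = 5
N_1 = 5 + 5 = 10
Explicitly: c0, c4, c1, c3, c2, f2(c0), f2(c4), f2(c1), f2(c3), f2(c2).
So |H| = 10.
A ground atom is a predicate applied to a tuple of terms from H, so the count is the sum over predicates of |H|^arity:
  A: 10
Total ground atoms: 10.

10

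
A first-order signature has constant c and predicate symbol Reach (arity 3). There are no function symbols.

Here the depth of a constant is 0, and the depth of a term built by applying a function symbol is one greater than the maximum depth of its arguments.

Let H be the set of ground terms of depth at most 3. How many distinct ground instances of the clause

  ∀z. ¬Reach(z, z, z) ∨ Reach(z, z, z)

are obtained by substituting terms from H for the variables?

1

Ground terms of depth ≤ 3:
  With no function symbols every ground term is a constant, so there is exactly 1 ground term at every depth bound.
  N_0 = 1
  N_1 = 1
  N_2 = 1
  N_3 = 1
So there is exactly 1 ground term available for substitution.
The clause has 1 distinct variable (z), which appears in the body. In the free term algebra distinct substitutions yield syntactically distinct ground instances.
Number of ground instances = 1.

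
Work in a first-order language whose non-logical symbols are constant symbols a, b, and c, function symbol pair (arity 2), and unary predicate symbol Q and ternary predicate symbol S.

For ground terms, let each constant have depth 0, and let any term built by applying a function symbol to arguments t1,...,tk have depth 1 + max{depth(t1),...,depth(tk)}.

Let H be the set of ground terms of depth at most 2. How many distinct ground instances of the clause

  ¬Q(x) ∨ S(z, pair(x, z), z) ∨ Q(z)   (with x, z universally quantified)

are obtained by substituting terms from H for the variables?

21609

Ground terms of depth ≤ 2:
  Let N_k count ground terms of depth at most k. Each non-constant term of depth ≤ k is some function symbol applied to depth-≤(k−1) arguments, giving N_k = 3 + N_{k-1}^2.
  N_0 = 3
  N_1 = 3 + 3^2 = 12
  N_2 = 3 + 12^2 = 147
So there are 147 ground terms available for substitution.
Each of x, z ranges independently over the available ground terms, and distinct assignments produce distinct instances.
Number of ground instances = 147^2 = 21609.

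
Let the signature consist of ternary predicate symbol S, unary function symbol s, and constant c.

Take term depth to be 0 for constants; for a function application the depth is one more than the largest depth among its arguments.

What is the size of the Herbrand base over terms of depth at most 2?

First count ground terms of depth ≤ 2.
Let N_k count ground terms of depth at most k. Each non-constant term of depth ≤ k is some function symbol applied to depth-≤(k−1) arguments, giving N_k = 1 + N_{k-1}.
N_0 = 1
N_1 = 1 + 1 = 2
N_2 = 1 + 2 = 3
So |H| = 3.
A ground atom is a predicate applied to a tuple of terms from H, so the count is the sum over predicates of |H|^arity:
  S: 3^3 = 27
Total ground atoms: 27.

27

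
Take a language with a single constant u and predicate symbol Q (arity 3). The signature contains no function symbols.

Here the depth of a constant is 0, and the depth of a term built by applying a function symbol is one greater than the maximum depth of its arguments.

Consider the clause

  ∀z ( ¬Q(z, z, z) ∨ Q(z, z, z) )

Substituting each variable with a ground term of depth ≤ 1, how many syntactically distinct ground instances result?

Ground terms of depth ≤ 1:
  With no function symbols every ground term is a constant, so there is exactly 1 ground term at every depth bound.
  N_0 = 1
  N_1 = 1
  Explicitly: u.
So there is exactly 1 ground term available for substitution.
The variable z ranges independently over the available ground terms, and distinct assignments produce distinct instances.
Number of ground instances = 1.

1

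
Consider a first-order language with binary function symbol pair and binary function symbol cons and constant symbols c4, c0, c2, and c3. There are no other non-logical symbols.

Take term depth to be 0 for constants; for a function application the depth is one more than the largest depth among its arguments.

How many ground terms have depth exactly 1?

Let N_k = |{terms of depth ≤ k}|. Then N_0 = 4 and N_k = 4 + N_{k-1}^2 + N_{k-1}^2 for k ≥ 1 (one summand per function symbol, arity giving the exponent).
N_0 = 4
N_1 = 4 + 4^2 + 4^2 = 36
Terms of depth exactly 1: N_1 − N_0 = 36 − 4 = 32.

32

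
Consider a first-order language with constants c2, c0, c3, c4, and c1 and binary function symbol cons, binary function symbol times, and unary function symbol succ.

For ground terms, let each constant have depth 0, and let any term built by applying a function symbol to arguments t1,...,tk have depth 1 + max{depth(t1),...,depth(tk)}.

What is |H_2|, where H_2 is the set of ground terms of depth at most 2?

7265

Write N_k for the number of ground terms of depth ≤ k. A term of depth ≤ k is either a constant or a function symbol applied to arguments of depth ≤ k−1, so N_k = 5 + N_{k-1}^2 + N_{k-1}^2 + N_{k-1}.
N_0 = 5
N_1 = 5 + 5^2 + 5^2 + 5 = 60
N_2 = 5 + 60^2 + 60^2 + 60 = 7265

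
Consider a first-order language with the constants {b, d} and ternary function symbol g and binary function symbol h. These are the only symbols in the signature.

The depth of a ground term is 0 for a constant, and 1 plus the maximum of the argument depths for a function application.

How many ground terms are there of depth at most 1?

14

Count level by level. With function symbols g/3, h/2, the terms of depth ≤ k are the 2 constants together with each function applied to depth-≤(k−1) tuples, so N_k = 2 + N_{k-1}^3 + N_{k-1}^2.
N_0 = 2
N_1 = 2 + 2^3 + 2^2 = 14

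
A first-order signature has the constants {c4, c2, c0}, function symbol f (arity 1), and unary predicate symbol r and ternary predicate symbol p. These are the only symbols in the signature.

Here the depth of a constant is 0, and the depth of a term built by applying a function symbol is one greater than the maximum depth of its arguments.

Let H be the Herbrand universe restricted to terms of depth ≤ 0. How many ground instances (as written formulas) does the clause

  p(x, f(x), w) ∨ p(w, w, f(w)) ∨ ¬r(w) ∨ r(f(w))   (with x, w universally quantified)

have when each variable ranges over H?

Ground terms of depth ≤ 0:
  If N_k denotes the number of depth-≤k ground terms, the 3 constants give N_0 = 3, and each function symbol of arity r contributes N_{k-1}^r new terms at level k: N_k = 3 + N_{k-1}.
  N_0 = 3
So there are 3 ground terms available for substitution.
There are 2 variables to instantiate (x, w), each occurring in at least one literal, so different choices give different ground instances.
Number of ground instances = 3^2 = 9.

9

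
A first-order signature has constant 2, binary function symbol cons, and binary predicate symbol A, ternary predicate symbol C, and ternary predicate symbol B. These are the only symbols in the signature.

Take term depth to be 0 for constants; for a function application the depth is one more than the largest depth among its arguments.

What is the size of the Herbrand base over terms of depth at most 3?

First count ground terms of depth ≤ 3.
Write N_k for the number of ground terms of depth ≤ k. A term of depth ≤ k is either a constant or a function symbol applied to arguments of depth ≤ k−1, so N_k = 1 + N_{k-1}^2.
N_0 = 1
N_1 = 1 + 1^2 = 2
N_2 = 1 + 2^2 = 5
N_3 = 1 + 5^2 = 26
So |H| = 26.
A ground atom is a predicate applied to a tuple of terms from H, so the count is the sum over predicates of |H|^arity:
  A: 26^2 = 676;  C: 26^3 = 17576;  B: 26^3 = 17576
Total ground atoms: 676 + 17576 + 17576 = 35828.

35828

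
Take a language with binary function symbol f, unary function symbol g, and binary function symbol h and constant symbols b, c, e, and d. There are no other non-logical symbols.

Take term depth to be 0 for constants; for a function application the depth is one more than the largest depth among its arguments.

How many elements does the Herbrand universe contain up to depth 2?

Let N_k count ground terms of depth at most k. Each non-constant term of depth ≤ k is some function symbol applied to depth-≤(k−1) arguments, giving N_k = 4 + N_{k-1}^2 + N_{k-1} + N_{k-1}^2.
N_0 = 4
N_1 = 4 + 4^2 + 4 + 4^2 = 40
N_2 = 4 + 40^2 + 40 + 40^2 = 3244

3244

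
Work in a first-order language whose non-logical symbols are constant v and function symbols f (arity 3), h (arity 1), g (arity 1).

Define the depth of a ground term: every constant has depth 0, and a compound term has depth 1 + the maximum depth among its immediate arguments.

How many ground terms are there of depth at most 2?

73

Let N_k = |{terms of depth ≤ k}|. Then N_0 = 1 and N_k = 1 + N_{k-1}^3 + N_{k-1} + N_{k-1} for k ≥ 1 (one summand per function symbol, arity giving the exponent).
N_0 = 1
N_1 = 1 + 1^3 + 1 + 1 = 4
N_2 = 1 + 4^3 + 4 + 4 = 73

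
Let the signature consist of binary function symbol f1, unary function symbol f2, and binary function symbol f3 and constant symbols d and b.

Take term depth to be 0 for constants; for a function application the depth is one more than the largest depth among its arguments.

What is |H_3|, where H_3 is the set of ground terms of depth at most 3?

182712

If N_k denotes the number of depth-≤k ground terms, the 2 constants give N_0 = 2, and each function symbol of arity r contributes N_{k-1}^r new terms at level k: N_k = 2 + N_{k-1}^2 + N_{k-1} + N_{k-1}^2.
N_0 = 2
N_1 = 2 + 2^2 + 2 + 2^2 = 12
N_2 = 2 + 12^2 + 12 + 12^2 = 302
N_3 = 2 + 302^2 + 302 + 302^2 = 182712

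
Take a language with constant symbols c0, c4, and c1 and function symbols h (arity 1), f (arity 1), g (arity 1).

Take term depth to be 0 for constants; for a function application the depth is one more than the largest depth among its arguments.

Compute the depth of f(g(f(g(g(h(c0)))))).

6

depth(h(c0)) = 1 + depth(c0) = 1 + 0 = 1
depth(g(h(c0))) = 1 + depth(h(c0)) = 1 + 1 = 2
depth(g(g(h(c0)))) = 1 + depth(g(h(c0))) = 1 + 2 = 3
depth(f(g(g(h(c0))))) = 1 + depth(g(g(h(c0)))) = 1 + 3 = 4
depth(g(f(g(g(h(c0)))))) = 1 + depth(f(g(g(h(c0))))) = 1 + 4 = 5
depth(f(g(f(g(g(h(c0))))))) = 1 + depth(g(f(g(g(h(c0)))))) = 1 + 5 = 6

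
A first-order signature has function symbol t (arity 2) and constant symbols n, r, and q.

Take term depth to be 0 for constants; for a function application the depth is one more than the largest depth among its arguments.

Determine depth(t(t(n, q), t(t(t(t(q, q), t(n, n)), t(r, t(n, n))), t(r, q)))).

depth(t(n, q)) = 1 + max(0, 0) = 1
depth(t(q, q)) = 1 + max(0, 0) = 1
depth(t(n, n)) = 1 + max(0, 0) = 1
depth(t(t(q, q), t(n, n))) = 1 + max(1, 1) = 2
depth(t(r, t(n, n))) = 1 + max(0, 1) = 2
depth(t(t(t(q, q), t(n, n)), t(r, t(n, n)))) = 1 + max(2, 2) = 3
depth(t(r, q)) = 1 + max(0, 0) = 1
depth(t(t(t(t(q, q), t(n, n)), t(r, t(n, n))), t(r, q))) = 1 + max(3, 1) = 4
depth(t(t(n, q), t(t(t(t(q, q), t(n, n)), t(r, t(n, n))), t(r, q)))) = 1 + max(1, 4) = 5

5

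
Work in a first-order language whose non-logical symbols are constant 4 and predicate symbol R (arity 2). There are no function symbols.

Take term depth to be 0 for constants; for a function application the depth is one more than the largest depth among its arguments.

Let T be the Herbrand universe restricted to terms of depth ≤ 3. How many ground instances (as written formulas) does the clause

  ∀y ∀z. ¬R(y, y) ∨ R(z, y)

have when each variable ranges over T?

Ground terms of depth ≤ 3:
  With no function symbols every ground term is a constant, so there is exactly 1 ground term at every depth bound.
  N_0 = 1
  N_1 = 1
  N_2 = 1
  N_3 = 1
So there is exactly 1 ground term available for substitution.
Each of y, z ranges independently over the available ground terms, and distinct assignments produce distinct instances.
Number of ground instances = 1^2 = 1.

1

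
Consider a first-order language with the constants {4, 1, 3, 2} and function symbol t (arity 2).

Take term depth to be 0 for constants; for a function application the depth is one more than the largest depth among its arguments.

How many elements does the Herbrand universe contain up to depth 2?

If N_k denotes the number of depth-≤k ground terms, the 4 constants give N_0 = 4, and each function symbol of arity r contributes N_{k-1}^r new terms at level k: N_k = 4 + N_{k-1}^2.
N_0 = 4
N_1 = 4 + 4^2 = 20
N_2 = 4 + 20^2 = 404

404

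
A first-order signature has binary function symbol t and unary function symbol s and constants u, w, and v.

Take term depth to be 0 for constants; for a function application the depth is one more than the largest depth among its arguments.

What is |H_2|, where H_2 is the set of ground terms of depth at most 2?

243

If N_k denotes the number of depth-≤k ground terms, the 3 constants give N_0 = 3, and each function symbol of arity r contributes N_{k-1}^r new terms at level k: N_k = 3 + N_{k-1}^2 + N_{k-1}.
N_0 = 3
N_1 = 3 + 3^2 + 3 = 15
N_2 = 3 + 15^2 + 15 = 243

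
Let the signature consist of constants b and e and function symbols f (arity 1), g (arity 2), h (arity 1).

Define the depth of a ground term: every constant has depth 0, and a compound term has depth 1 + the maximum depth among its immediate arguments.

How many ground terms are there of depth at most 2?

Write N_k for the number of ground terms of depth ≤ k. A term of depth ≤ k is either a constant or a function symbol applied to arguments of depth ≤ k−1, so N_k = 2 + N_{k-1} + N_{k-1}^2 + N_{k-1}.
N_0 = 2
N_1 = 2 + 2 + 2^2 + 2 = 10
N_2 = 2 + 10 + 10^2 + 10 = 122

122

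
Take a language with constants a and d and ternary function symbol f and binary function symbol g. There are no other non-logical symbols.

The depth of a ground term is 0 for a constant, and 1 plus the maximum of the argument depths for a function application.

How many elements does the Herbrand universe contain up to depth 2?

2942

Count level by level. With function symbols f/3, g/2, the terms of depth ≤ k are the 2 constants together with each function applied to depth-≤(k−1) tuples, so N_k = 2 + N_{k-1}^3 + N_{k-1}^2.
N_0 = 2
N_1 = 2 + 2^3 + 2^2 = 14
N_2 = 2 + 14^3 + 14^2 = 2942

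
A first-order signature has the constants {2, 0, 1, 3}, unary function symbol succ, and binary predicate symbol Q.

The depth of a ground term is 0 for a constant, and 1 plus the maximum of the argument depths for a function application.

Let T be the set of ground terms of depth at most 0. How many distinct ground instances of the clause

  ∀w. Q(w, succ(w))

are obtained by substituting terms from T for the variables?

Ground terms of depth ≤ 0:
  If N_k denotes the number of depth-≤k ground terms, the 4 constants give N_0 = 4, and each function symbol of arity r contributes N_{k-1}^r new terms at level k: N_k = 4 + N_{k-1}.
  N_0 = 4
So there are 4 ground terms available for substitution.
The variable w ranges independently over the available ground terms, and distinct assignments produce distinct instances.
Number of ground instances = 4.

4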